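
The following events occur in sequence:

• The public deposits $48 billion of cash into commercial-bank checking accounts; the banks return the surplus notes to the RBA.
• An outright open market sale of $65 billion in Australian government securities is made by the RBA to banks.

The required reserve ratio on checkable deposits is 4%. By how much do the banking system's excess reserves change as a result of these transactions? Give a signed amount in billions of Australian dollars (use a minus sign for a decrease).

Currency deposit $48 billion: reserves +$48B, deposits +$48B.
OMO sale (to banks) $65 billion: reserves −$65B, deposits 0.
Totals: Δreserves = −$17B, Δdeposits = +$48B.
Δrequired reserves = 4% × +$48B = +$1.92B.
Δexcess reserves = Δreserves − Δrequired = −$17B − (+$1.92B) = -$18.92 billion.

-$18.92 billion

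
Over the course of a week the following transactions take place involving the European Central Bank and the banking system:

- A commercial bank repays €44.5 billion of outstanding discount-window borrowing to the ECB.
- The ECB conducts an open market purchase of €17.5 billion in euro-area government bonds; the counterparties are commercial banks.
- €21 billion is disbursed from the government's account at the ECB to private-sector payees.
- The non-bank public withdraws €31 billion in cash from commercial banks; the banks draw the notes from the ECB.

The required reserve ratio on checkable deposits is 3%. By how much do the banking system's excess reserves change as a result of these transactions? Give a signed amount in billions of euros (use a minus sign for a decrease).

Discount-window repayment €44.5 billion: reserves −€44.5B, deposits 0.
OMO purchase (from banks) €17.5 billion: reserves +€17.5B, deposits 0.
Government spending €21 billion: reserves +€21B, deposits +€21B.
Currency withdrawal €31 billion: reserves −€31B, deposits −€31B.
Totals: Δreserves = −€37B, Δdeposits = −€10B.
Δrequired reserves = 3% × −€10B = −€0.3B.
Δexcess reserves = Δreserves − Δrequired = −€37B − (−€0.3B) = -€36.7 billion.

-€36.7 billion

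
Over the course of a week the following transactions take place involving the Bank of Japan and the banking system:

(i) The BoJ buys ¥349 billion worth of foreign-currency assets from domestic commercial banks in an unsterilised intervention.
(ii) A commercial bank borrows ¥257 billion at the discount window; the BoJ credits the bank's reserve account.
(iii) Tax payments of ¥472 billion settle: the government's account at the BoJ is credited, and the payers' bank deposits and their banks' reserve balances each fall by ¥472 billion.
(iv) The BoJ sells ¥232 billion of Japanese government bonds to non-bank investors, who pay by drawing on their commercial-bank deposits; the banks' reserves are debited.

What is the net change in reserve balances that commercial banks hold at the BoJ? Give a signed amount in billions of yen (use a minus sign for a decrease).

-¥98 billion

FX purchase ¥349 billion: the BoJ pays by crediting reserve accounts → +¥349B.
Discount-window loan ¥257 billion: the loan is credited to the bank's reserve account → +¥257B.
Government account inflow ¥472 billion: funds move from bank reserves into the government account → −¥472B.
Asset sale (to non-banks) ¥232 billion: the non-bank buyers' banks settle from reserves → −¥232B.
Net: 349 + 257 − 472 − 232 = -¥98 billion.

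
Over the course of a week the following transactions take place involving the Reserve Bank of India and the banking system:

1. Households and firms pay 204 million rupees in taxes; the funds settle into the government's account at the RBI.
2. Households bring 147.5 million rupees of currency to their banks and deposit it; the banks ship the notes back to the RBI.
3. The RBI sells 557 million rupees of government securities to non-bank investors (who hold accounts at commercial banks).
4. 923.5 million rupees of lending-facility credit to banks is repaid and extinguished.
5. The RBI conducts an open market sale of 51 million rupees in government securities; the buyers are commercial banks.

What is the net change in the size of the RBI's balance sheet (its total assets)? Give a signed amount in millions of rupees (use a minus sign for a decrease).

-1531.5 million

RBI balance sheet:
  Assets:      Securities −608M, Loans to banks −923.5M
  Liabilities: Bank reserves −1588M, Currency in circulation −147.5M, Government deposits +204M
Change in total RBI assets = -1531.5 million.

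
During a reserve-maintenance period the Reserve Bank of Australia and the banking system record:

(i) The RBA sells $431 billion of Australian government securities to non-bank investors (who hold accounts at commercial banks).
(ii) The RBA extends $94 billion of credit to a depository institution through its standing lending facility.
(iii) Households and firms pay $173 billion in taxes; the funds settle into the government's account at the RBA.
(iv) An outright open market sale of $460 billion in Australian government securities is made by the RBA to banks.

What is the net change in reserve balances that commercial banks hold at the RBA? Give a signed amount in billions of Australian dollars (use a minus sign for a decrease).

RBA balance sheet:
  Assets:      Securities −$891B, Loans to banks +$94B
  Liabilities: Bank reserves −$970B, Government deposits +$173B
Commercial banking system:
  Assets:      Reserves at CB −$970B, Securities +$460B
  Liabilities: Checkable deposits −$604B, Borrowings from CB +$94B
So the change in reserve balances that commercial banks hold at the RBA is -$970 billion.

-$970 billion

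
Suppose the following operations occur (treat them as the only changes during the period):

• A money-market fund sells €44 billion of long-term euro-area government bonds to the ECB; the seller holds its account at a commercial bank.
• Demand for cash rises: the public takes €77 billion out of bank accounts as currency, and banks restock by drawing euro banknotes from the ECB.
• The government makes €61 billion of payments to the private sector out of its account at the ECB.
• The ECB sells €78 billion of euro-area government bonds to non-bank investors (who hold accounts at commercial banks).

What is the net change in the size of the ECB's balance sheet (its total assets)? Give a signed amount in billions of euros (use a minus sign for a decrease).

-€34 billion

Asset purchase (from non-banks) €44 billion: an ECB asset is acquired → +€44B.
Currency withdrawal €77 billion: only the composition of liabilities changes → 0.
Government spending €61 billion: only the composition of liabilities changes → 0.
Asset sale (to non-banks) €78 billion: an ECB asset is shed → −€78B.
Net: 44 + 0 + 0 − 78 = -€34 billion.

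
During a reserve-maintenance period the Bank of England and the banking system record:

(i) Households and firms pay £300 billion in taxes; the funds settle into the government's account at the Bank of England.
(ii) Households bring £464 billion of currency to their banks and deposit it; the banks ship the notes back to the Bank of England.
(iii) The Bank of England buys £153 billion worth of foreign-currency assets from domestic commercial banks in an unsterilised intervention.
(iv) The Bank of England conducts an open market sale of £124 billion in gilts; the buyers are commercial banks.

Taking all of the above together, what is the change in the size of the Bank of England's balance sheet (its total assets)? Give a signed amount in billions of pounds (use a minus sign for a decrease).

Bank of England balance sheet:
  Assets:      Securities −£124B, Foreign assets +£153B
  Liabilities: Bank reserves +£193B, Currency in circulation −£464B, Government deposits +£300B
Commercial banking system:
  Assets:      Reserves at CB +£193B, Securities +£124B, Foreign assets −£153B
  Liabilities: Checkable deposits +£164B
Change in total Bank of England assets = +£29 billion.

+£29 billion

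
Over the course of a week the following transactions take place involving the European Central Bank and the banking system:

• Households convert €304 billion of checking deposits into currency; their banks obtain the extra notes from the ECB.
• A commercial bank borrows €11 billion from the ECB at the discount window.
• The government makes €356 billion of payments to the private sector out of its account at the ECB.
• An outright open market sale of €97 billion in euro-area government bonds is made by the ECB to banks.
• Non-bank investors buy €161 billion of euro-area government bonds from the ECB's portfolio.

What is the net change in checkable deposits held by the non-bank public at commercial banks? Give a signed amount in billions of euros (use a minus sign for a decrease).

ECB balance sheet:
  Assets:      Securities −€258B, Loans to banks +€11B
  Liabilities: Bank reserves −€195B, Currency in circulation +€304B, Government deposits −€356B
Commercial banking system:
  Assets:      Reserves at CB −€195B, Securities +€97B
  Liabilities: Checkable deposits −€109B, Borrowings from CB +€11B
So the change in checkable deposits held by the non-bank public at commercial banks is -€109 billion.

-€109 billion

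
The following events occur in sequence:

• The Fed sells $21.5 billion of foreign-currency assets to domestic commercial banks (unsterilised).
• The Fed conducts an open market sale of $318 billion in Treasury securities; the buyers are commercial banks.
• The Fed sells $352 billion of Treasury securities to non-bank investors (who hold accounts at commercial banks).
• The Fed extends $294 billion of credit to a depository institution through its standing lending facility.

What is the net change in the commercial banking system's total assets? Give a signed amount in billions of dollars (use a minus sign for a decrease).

-$58 billion

Fed balance sheet:
  Assets:      Securities −$670B, Loans to banks +$294B, Foreign assets −$21.5B
  Liabilities: Bank reserves −$397.5B
Commercial banking system:
  Assets:      Reserves at CB −$397.5B, Securities +$318B, Foreign assets +$21.5B
  Liabilities: Checkable deposits −$352B, Borrowings from CB +$294B
Change in total bank assets = -$58 billion.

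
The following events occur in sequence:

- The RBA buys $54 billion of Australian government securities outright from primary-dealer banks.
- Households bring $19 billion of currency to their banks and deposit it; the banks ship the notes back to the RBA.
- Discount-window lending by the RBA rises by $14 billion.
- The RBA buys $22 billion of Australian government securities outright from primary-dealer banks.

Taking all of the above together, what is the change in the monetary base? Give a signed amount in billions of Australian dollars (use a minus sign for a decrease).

+$90 billion

OMO purchase (from banks) $54 billion: RBA balance sheet expands → +$54B.
Currency deposit $19 billion: just a shift between currency and reserves — both are base money → 0.
Discount-window loan $14 billion: RBA balance sheet expands → +$14B.
OMO purchase (from banks) $22 billion: RBA balance sheet expands → +$22B.
Net: 54 + 0 + 14 + 22 = +$90 billion.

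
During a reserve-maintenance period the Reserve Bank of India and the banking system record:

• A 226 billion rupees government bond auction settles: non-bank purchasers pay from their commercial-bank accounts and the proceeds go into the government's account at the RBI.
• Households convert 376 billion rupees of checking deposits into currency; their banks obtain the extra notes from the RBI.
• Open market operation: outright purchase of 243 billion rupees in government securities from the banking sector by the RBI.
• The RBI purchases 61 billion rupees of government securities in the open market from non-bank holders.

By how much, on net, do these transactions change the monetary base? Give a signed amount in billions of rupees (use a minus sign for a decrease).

+78 billion

Government account inflow 226 billion rupees: reserves shift to a non-base liability → −226B.
Currency withdrawal 376 billion rupees: just a shift between currency and reserves — both are base money → 0.
OMO purchase (from banks) 243 billion rupees: RBI balance sheet expands → +243B.
Asset purchase (from non-banks) 61 billion rupees: RBI balance sheet expands → +61B.
Net: −226 + 0 + 243 + 61 = +78 billion.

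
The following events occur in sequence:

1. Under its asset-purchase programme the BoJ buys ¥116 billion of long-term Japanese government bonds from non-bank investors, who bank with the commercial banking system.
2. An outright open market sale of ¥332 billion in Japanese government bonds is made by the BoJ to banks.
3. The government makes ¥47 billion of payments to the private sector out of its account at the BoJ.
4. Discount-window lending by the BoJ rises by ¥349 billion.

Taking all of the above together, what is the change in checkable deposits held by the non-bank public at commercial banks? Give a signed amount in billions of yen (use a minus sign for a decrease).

Asset purchase (from non-banks) ¥116 billion: non-bank counterparties' bank balances rise → +¥116B.
OMO sale (to banks) ¥332 billion: the counterparty is a bank, so public deposits are unchanged → 0.
Government spending ¥47 billion: non-bank counterparties' bank balances rise → +¥47B.
Discount-window loan ¥349 billion: the counterparty is a bank, so public deposits are unchanged → 0.
Net: 116 + 0 + 47 + 0 = +¥163 billion.

+¥163 billion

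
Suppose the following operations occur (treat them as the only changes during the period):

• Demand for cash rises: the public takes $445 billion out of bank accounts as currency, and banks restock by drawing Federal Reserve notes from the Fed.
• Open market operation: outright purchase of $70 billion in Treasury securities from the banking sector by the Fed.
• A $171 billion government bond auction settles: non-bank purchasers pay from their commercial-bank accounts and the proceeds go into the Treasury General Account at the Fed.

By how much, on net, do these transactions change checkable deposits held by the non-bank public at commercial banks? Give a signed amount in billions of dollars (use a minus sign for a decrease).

-$616 billion

Fed balance sheet:
  Assets:      Securities +$70B
  Liabilities: Bank reserves −$546B, Currency in circulation +$445B, Government deposits +$171B
Commercial banking system:
  Assets:      Reserves at CB −$546B, Securities −$70B
  Liabilities: Checkable deposits −$616B
So the change in checkable deposits held by the non-bank public at commercial banks is -$616 billion.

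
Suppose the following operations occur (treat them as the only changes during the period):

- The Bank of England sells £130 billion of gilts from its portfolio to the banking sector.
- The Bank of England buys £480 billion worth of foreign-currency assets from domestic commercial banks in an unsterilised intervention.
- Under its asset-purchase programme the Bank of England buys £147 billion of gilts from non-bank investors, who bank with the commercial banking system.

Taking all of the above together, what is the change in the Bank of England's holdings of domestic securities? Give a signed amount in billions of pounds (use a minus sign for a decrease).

Bank of England balance sheet:
  Assets:      Securities +£17B, Foreign assets +£480B
  Liabilities: Bank reserves +£497B
So the change in the Bank of England's holdings of domestic securities is +£17 billion.

+£17 billion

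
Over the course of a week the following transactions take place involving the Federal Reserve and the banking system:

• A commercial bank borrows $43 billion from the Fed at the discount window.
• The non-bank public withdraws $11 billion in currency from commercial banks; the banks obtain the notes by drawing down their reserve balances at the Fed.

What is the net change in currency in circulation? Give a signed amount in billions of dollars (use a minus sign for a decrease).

Discount-window loan $43 billion: no currency enters or leaves circulation → 0.
Currency withdrawal $11 billion: notes leave the central bank → +$11B.
Net: 0 + 11 = +$11 billion.

+$11 billion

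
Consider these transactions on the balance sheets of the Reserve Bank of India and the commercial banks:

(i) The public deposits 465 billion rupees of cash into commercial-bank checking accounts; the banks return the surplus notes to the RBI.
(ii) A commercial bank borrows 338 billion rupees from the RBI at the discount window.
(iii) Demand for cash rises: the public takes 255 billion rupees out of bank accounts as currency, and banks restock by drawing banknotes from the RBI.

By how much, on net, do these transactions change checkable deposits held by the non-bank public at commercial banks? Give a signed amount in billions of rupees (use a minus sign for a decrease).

+210 billion

Currency deposit 465 billion rupees: non-bank counterparties' bank balances rise → +465B.
Discount-window loan 338 billion rupees: the counterparty is a bank, so public deposits are unchanged → 0.
Currency withdrawal 255 billion rupees: non-bank counterparties' bank balances fall → −255B.
Net: 465 + 0 − 255 = +210 billion.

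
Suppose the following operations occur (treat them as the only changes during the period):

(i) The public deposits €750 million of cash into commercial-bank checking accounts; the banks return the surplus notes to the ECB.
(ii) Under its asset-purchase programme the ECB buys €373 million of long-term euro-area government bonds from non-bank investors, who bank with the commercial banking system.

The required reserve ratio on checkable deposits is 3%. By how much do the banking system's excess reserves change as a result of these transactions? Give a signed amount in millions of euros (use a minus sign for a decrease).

Currency deposit €750 million: reserves +€750M, deposits +€750M.
Asset purchase (from non-banks) €373 million: reserves +€373M, deposits +€373M.
Totals: Δreserves = +€1123M, Δdeposits = +€1123M.
Δrequired reserves = 3% × +€1123M = +€33.69M.
Δexcess reserves = Δreserves − Δrequired = +€1123M − (+€33.69M) = +€1089.31 million.

+€1089.31 million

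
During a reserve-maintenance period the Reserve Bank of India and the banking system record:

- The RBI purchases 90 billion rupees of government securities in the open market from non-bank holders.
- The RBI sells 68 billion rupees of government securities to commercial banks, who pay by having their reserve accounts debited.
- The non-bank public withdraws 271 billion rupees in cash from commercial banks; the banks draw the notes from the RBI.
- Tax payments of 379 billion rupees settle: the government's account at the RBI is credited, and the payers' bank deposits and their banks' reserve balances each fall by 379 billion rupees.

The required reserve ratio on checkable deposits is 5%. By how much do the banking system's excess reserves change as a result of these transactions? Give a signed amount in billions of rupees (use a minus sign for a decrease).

-600 billion

Asset purchase (from non-banks) 90 billion rupees: reserves +90B, deposits +90B.
OMO sale (to banks) 68 billion rupees: reserves −68B, deposits 0.
Currency withdrawal 271 billion rupees: reserves −271B, deposits −271B.
Government account inflow 379 billion rupees: reserves −379B, deposits −379B.
Totals: Δreserves = −628B, Δdeposits = −560B.
Δrequired reserves = 5% × −560B = −28B.
Δexcess reserves = Δreserves − Δrequired = −628B − (−28B) = -600 billion.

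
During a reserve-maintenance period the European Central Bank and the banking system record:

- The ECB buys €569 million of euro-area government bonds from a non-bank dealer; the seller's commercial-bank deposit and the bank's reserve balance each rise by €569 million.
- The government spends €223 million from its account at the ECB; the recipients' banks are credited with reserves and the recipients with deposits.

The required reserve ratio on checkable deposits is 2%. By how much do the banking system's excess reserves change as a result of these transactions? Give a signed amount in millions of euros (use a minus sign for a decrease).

Asset purchase (from non-banks) €569 million: reserves +€569M, deposits +€569M.
Government spending €223 million: reserves +€223M, deposits +€223M.
Totals: Δreserves = +€792M, Δdeposits = +€792M.
Δrequired reserves = 2% × +€792M = +€15.84M.
Δexcess reserves = Δreserves − Δrequired = +€792M − (+€15.84M) = +€776.16 million.

+€776.16 million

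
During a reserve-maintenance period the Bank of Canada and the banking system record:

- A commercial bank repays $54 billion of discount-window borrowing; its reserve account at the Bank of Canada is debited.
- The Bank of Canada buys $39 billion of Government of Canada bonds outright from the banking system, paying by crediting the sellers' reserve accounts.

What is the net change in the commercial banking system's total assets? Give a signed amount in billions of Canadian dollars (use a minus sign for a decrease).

Bank of Canada balance sheet:
  Assets:      Securities +$39B, Loans to banks −$54B
  Liabilities: Bank reserves −$15B
Commercial banking system:
  Assets:      Reserves at CB −$15B, Securities −$39B
  Liabilities: Borrowings from CB −$54B
Change in total bank assets = -$54 billion.

-$54 billion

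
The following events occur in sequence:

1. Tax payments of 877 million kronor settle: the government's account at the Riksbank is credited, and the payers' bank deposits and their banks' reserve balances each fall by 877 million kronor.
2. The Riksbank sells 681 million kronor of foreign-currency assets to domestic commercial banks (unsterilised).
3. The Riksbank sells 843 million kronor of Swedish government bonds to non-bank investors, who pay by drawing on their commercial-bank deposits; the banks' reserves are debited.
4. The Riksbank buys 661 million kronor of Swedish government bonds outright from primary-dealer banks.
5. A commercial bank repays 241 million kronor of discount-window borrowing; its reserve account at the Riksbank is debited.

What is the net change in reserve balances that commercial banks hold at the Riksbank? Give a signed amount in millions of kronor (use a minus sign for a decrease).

Government account inflow 877 million kronor: funds move from bank reserves into the government account → −877M.
FX sale 681 million kronor: the buying banks pay out of their reserve balances → −681M.
Asset sale (to non-banks) 843 million kronor: the non-bank buyers' banks settle from reserves → −843M.
OMO purchase (from banks) 661 million kronor: the Riksbank pays by crediting reserve accounts → +661M.
Discount-window repayment 241 million kronor: repayment is debited from reserves → −241M.
Net: −877 − 681 − 843 + 661 − 241 = -1981 million.

-1981 million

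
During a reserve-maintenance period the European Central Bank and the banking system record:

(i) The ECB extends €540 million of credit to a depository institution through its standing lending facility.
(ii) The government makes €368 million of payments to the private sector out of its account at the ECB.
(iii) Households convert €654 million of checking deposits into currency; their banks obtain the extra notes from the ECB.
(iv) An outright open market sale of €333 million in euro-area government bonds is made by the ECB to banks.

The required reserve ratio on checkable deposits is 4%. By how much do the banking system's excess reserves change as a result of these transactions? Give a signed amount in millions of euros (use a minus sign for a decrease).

Discount-window loan €540 million: reserves +€540M, deposits 0.
Government spending €368 million: reserves +€368M, deposits +€368M.
Currency withdrawal €654 million: reserves −€654M, deposits −€654M.
OMO sale (to banks) €333 million: reserves −€333M, deposits 0.
Totals: Δreserves = −€79M, Δdeposits = −€286M.
Δrequired reserves = 4% × −€286M = −€11.44M.
Δexcess reserves = Δreserves − Δrequired = −€79M − (−€11.44M) = -€67.56 million.

-€67.56 million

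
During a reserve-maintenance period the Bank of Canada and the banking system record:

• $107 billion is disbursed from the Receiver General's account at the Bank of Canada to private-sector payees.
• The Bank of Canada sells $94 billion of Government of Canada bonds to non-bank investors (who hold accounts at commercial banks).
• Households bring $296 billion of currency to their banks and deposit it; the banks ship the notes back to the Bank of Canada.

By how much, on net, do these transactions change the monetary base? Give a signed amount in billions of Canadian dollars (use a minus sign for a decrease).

Government spending $107 billion: a non-base liability converts back to reserves → +$107B.
Asset sale (to non-banks) $94 billion: Bank of Canada balance sheet contracts → −$94B.
Currency deposit $296 billion: just a shift between currency and reserves — both are base money → 0.
Net: 107 − 94 + 0 = +$13 billion.

+$13 billion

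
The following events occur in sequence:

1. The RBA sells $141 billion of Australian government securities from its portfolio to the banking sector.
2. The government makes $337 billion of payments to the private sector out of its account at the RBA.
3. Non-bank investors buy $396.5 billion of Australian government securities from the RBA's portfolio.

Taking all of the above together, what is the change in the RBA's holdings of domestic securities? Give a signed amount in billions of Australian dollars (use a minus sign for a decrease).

OMO sale (to banks) $141 billion: securities removed from the RBA's portfolio → −$141B.
Government spending $337 billion: the RBA's securities portfolio is untouched → 0.
Asset sale (to non-banks) $396.5 billion: securities removed from the RBA's portfolio → −$396.5B.
Net: −141 + 0 − 396.5 = -$537.5 billion.

-$537.5 billion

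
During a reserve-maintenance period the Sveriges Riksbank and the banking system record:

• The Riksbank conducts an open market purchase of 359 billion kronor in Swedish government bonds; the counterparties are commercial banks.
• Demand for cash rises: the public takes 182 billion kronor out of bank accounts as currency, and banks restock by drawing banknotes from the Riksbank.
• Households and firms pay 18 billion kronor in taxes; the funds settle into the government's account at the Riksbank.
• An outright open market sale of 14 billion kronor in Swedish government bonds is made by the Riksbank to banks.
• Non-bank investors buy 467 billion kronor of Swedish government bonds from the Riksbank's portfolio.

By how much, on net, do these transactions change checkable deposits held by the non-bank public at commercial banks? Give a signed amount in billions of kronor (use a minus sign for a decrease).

-667 billion

Riksbank balance sheet:
  Assets:      Securities −122B
  Liabilities: Bank reserves −322B, Currency in circulation +182B, Government deposits +18B
Commercial banking system:
  Assets:      Reserves at CB −322B, Securities −345B
  Liabilities: Checkable deposits −667B
So the change in checkable deposits held by the non-bank public at commercial banks is -667 billion.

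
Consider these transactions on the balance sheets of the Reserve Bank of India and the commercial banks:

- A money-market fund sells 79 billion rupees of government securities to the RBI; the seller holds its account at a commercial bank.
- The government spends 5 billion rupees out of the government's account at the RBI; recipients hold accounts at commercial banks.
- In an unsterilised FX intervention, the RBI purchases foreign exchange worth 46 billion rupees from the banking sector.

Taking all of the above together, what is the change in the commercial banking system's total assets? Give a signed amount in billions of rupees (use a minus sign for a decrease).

+84 billion

Asset purchase (from non-banks) 79 billion rupees: bank balance sheets expand → +79B.
Government spending 5 billion rupees: bank balance sheets expand → +5B.
FX purchase 46 billion rupees: just an asset swap on bank balance sheets → 0.
Net: 79 + 5 + 0 = +84 billion.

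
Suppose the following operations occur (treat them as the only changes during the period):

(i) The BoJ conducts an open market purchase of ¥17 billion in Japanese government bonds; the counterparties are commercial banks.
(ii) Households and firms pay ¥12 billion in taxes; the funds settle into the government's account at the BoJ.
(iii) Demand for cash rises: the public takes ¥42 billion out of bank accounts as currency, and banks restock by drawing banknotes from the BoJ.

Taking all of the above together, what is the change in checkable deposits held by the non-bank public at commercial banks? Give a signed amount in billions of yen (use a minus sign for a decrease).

BoJ balance sheet:
  Assets:      Securities +¥17B
  Liabilities: Bank reserves −¥37B, Currency in circulation +¥42B, Government deposits +¥12B
Commercial banking system:
  Assets:      Reserves at CB −¥37B, Securities −¥17B
  Liabilities: Checkable deposits −¥54B
So the change in checkable deposits held by the non-bank public at commercial banks is -¥54 billion.

-¥54 billion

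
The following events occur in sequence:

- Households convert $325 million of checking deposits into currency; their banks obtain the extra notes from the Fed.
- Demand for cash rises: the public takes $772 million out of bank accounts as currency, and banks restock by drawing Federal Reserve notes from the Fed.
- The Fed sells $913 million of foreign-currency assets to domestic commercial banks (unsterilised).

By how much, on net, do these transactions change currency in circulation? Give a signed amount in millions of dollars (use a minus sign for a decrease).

+$1097 million

Currency withdrawal $325 million: notes leave the central bank → +$325M.
Currency withdrawal $772 million: notes leave the central bank → +$772M.
FX sale $913 million: no currency enters or leaves circulation → 0.
Net: 325 + 772 + 0 = +$1097 million.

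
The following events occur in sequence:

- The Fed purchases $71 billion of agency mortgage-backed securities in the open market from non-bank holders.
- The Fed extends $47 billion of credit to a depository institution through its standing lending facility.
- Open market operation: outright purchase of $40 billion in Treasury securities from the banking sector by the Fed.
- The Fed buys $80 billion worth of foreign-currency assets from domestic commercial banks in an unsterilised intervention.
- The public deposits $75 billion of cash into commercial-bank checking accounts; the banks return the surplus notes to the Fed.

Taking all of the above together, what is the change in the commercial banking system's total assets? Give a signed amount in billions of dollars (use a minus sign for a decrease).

Asset purchase (from non-banks) $71 billion: bank balance sheets expand → +$71B.
Discount-window loan $47 billion: bank balance sheets expand → +$47B.
OMO purchase (from banks) $40 billion: just an asset swap on bank balance sheets → 0.
FX purchase $80 billion: just an asset swap on bank balance sheets → 0.
Currency deposit $75 billion: bank balance sheets expand → +$75B.
Net: 71 + 47 + 0 + 0 + 75 = +$193 billion.

+$193 billion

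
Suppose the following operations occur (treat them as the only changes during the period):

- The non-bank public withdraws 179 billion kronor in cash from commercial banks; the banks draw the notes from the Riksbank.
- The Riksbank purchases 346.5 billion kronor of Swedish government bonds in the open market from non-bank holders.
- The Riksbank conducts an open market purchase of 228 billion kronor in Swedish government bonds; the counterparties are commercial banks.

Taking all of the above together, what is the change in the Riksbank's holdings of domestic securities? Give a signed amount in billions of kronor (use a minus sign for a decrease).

+574.5 billion

Currency withdrawal 179 billion kronor: the Riksbank's securities portfolio is untouched → 0.
Asset purchase (from non-banks) 346.5 billion kronor: securities added to the Riksbank's portfolio → +346.5B.
OMO purchase (from banks) 228 billion kronor: securities added to the Riksbank's portfolio → +228B.
Net: 0 + 346.5 + 228 = +574.5 billion.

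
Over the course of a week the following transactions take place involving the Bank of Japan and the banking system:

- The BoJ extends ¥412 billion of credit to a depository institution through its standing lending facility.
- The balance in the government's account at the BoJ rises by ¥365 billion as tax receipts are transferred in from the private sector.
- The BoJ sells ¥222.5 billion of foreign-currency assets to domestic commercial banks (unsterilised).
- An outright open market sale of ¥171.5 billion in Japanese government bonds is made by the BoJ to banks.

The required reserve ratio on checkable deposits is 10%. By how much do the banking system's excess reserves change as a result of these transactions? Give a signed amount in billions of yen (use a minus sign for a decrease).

-¥310.5 billion

Discount-window loan ¥412 billion: reserves +¥412B, deposits 0.
Government account inflow ¥365 billion: reserves −¥365B, deposits −¥365B.
FX sale ¥222.5 billion: reserves −¥222.5B, deposits 0.
OMO sale (to banks) ¥171.5 billion: reserves −¥171.5B, deposits 0.
Totals: Δreserves = −¥347B, Δdeposits = −¥365B.
Δrequired reserves = 10% × −¥365B = −¥36.5B.
Δexcess reserves = Δreserves − Δrequired = −¥347B − (−¥36.5B) = -¥310.5 billion.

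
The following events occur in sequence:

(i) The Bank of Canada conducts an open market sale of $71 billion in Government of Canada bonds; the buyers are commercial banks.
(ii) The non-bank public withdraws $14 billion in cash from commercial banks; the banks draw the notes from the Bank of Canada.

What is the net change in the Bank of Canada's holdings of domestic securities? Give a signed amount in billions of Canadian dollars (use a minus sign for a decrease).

-$71 billion

Bank of Canada balance sheet:
  Assets:      Securities −$71B
  Liabilities: Bank reserves −$85B, Currency in circulation +$14B
So the change in the Bank of Canada's holdings of domestic securities is -$71 billion.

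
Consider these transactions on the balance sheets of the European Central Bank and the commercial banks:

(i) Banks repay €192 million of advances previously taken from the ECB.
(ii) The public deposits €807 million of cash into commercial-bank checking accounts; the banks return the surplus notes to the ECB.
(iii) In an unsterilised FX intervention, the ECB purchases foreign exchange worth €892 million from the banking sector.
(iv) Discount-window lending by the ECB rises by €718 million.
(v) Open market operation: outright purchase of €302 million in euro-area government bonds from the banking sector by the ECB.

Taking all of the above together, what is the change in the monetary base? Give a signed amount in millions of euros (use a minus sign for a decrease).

+€1720 million

Discount-window repayment €192 million: ECB balance sheet contracts → −€192M.
Currency deposit €807 million: just a shift between currency and reserves — both are base money → 0.
FX purchase €892 million: ECB balance sheet expands → +€892M.
Discount-window loan €718 million: ECB balance sheet expands → +€718M.
OMO purchase (from banks) €302 million: ECB balance sheet expands → +€302M.
Net: −192 + 0 + 892 + 718 + 302 = +€1720 million.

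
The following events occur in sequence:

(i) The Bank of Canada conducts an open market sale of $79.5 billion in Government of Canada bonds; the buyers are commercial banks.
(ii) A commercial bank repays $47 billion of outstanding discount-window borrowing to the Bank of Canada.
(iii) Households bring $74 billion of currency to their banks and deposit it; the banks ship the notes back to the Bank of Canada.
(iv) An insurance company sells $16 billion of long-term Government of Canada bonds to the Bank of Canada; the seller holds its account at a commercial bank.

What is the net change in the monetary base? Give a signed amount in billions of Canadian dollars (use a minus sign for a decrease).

-$110.5 billion

Bank of Canada balance sheet:
  Assets:      Securities −$63.5B, Loans to banks −$47B
  Liabilities: Bank reserves −$36.5B, Currency in circulation −$74B
Monetary base = currency + reserves: −$74B + (−$36.5B) = -$110.5 billion.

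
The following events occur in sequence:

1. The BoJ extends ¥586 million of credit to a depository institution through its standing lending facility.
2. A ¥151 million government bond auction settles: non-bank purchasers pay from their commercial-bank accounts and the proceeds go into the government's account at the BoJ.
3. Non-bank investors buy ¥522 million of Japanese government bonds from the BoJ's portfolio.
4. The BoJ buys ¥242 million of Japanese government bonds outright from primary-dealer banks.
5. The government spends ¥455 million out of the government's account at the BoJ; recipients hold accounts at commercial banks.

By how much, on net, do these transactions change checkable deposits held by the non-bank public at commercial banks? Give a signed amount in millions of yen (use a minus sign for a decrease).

BoJ balance sheet:
  Assets:      Securities −¥280M, Loans to banks +¥586M
  Liabilities: Bank reserves +¥610M, Government deposits −¥304M
Commercial banking system:
  Assets:      Reserves at CB +¥610M, Securities −¥242M
  Liabilities: Checkable deposits −¥218M, Borrowings from CB +¥586M
So the change in checkable deposits held by the non-bank public at commercial banks is -¥218 million.

-¥218 million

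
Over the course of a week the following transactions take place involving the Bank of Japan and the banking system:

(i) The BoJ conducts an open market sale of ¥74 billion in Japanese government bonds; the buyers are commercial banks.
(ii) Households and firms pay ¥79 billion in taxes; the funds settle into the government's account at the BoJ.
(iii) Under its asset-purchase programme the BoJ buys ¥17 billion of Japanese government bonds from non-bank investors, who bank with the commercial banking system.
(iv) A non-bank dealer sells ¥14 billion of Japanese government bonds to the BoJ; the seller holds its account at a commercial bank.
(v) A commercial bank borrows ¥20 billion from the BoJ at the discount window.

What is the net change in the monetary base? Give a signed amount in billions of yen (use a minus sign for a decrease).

BoJ balance sheet:
  Assets:      Securities −¥43B, Loans to banks +¥20B
  Liabilities: Bank reserves −¥102B, Government deposits +¥79B
Commercial banking system:
  Assets:      Reserves at CB −¥102B, Securities +¥74B
  Liabilities: Checkable deposits −¥48B, Borrowings from CB +¥20B
Monetary base = currency + reserves: 0 + (−¥102B) = -¥102 billion.

-¥102 billion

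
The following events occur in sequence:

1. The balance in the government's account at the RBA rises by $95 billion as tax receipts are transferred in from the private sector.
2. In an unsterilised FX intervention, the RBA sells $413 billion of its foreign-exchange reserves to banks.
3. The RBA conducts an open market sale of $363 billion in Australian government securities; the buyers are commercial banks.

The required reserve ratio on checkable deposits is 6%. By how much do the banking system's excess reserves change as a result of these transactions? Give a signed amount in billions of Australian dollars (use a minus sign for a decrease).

Government account inflow $95 billion: reserves −$95B, deposits −$95B.
FX sale $413 billion: reserves −$413B, deposits 0.
OMO sale (to banks) $363 billion: reserves −$363B, deposits 0.
Totals: Δreserves = −$871B, Δdeposits = −$95B.
Δrequired reserves = 6% × −$95B = −$5.7B.
Δexcess reserves = Δreserves − Δrequired = −$871B − (−$5.7B) = -$865.3 billion.

-$865.3 billion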